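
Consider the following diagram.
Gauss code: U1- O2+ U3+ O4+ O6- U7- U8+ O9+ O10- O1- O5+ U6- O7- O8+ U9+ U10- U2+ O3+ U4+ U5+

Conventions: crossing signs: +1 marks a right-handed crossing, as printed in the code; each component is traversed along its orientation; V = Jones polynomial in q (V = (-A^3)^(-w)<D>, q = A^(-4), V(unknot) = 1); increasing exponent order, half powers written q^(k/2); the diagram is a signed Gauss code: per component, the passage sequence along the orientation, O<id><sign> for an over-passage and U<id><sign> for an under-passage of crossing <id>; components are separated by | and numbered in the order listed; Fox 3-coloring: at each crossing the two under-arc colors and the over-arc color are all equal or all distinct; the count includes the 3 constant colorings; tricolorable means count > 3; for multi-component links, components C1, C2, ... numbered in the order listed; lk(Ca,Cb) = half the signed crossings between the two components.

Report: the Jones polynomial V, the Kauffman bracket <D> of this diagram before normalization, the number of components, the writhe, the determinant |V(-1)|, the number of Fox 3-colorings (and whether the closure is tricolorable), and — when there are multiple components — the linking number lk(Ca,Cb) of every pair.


V = q + q^3 - q^4
<D> = -A^-10 + A^-6 + A^2 (w = +2)
1 component over 10 crossings, w = +2
9 Fox colorings among 3^10, |V(-1)| = 3: tricolorable
why: V spans 3 powers of q: at least 3 crossings in any diagram


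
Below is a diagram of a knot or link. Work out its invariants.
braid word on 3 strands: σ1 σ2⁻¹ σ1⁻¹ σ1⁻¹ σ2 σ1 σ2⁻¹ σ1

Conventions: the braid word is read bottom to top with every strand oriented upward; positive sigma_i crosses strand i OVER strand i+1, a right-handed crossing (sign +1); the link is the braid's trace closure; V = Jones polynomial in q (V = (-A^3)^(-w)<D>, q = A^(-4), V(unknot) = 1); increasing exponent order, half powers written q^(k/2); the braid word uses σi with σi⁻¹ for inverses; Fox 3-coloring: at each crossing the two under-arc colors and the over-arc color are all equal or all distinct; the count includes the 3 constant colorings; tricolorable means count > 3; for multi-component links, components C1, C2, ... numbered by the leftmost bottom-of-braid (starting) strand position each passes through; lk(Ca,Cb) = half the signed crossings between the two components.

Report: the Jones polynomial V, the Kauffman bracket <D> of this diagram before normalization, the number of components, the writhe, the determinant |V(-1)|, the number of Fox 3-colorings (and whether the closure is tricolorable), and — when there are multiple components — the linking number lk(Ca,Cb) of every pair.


V(q) = -q^-3 + q^-2 - q^-1 + 3 - q + q^2 - q^3
bracket: -A^-12 + A^-8 - A^-4 + 3 - A^4 + A^8 - A^12, w = 0
1 component, writhe 0, over 8 crossings
det 9, colorings 27 of 3^8 — tricolorable
observation: |V(-1)| = 9: so tricolorable, since 3 divides 9


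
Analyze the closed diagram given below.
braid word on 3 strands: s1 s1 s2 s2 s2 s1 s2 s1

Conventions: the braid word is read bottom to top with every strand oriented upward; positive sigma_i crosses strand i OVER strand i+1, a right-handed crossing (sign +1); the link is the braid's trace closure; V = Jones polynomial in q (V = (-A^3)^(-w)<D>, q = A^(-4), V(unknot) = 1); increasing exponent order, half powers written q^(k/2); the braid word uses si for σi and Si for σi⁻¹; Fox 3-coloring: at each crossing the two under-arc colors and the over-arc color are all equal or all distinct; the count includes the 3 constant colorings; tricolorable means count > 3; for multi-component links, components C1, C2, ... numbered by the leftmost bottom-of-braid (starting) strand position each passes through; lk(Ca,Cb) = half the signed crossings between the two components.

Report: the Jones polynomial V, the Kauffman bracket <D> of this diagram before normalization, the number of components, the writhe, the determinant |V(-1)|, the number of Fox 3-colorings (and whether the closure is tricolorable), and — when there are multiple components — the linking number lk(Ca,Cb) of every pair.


V(q) = q^3 + q^5 - q^6 + q^7 - q^8 + q^9 - q^10
bracket: -A^-16 + A^-12 - A^-8 + A^-4 - 1 + A^4 + A^12, w = +8
1 component, writhe +8, over 8 crossings
det 7, colorings 3 of 3^8 — not tricolorable
observation: w = +8 shifts under R1 moves; the (-A^3)^(-8) factor cancels that in V


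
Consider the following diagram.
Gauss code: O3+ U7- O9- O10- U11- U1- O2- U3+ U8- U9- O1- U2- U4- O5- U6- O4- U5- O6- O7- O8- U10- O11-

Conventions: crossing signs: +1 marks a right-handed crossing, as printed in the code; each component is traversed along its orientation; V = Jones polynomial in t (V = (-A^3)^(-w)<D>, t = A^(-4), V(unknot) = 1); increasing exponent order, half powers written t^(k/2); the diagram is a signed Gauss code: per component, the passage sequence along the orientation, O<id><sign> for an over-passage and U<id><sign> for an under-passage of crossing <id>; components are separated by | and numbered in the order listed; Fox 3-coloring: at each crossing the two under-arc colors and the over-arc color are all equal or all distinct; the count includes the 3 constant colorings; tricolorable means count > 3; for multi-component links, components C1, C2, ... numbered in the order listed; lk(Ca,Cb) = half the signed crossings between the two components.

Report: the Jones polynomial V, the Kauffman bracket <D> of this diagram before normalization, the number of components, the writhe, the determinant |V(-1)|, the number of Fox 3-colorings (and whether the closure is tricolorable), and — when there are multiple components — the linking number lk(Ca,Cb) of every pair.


V(t) = -t^-12 + 3t^-11 - 3t^-10 + 4t^-9 - 6t^-8 + 3t^-7 - 3t^-6 + 3t^-5 + t^-3
bracket: -A^-15 - 3A^-7 + 3A^-3 - 3A + 6A^5 - 4A^9 + 3A^13 - 3A^17 + A^21, w = -9
1 component, writhe -9, over 11 crossings
det 27, colorings 81 of 3^11 — tricolorable
observation: |V(-1)| = 27: so tricolorable, since 3 divides 27


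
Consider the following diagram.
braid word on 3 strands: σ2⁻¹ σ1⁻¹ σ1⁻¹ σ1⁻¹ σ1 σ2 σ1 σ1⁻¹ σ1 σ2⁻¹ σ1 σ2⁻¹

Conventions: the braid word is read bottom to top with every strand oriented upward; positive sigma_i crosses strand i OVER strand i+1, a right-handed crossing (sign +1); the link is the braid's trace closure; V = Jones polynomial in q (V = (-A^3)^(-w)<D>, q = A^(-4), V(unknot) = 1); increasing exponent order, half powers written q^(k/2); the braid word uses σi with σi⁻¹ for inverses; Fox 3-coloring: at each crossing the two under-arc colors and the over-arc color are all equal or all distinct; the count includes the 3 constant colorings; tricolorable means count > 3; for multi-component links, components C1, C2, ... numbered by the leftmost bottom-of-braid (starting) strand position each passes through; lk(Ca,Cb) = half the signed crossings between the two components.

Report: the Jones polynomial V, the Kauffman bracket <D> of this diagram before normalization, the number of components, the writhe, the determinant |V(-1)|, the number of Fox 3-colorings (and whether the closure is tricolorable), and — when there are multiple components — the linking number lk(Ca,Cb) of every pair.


V(q) = q^-5 - 2q^-4 + 2q^-3 - 2q^-2 + 2q^-1 - 1 + q
bracket: A^-10 - A^-6 + 2A^-2 - 2A^2 + 2A^6 - 2A^10 + A^14, w = -2
1 component, writhe -2, over 12 crossings
det 11, colorings 3 of 3^12 — not tricolorable
observation: V spans 6 powers of q: at least 6 crossings in any diagram


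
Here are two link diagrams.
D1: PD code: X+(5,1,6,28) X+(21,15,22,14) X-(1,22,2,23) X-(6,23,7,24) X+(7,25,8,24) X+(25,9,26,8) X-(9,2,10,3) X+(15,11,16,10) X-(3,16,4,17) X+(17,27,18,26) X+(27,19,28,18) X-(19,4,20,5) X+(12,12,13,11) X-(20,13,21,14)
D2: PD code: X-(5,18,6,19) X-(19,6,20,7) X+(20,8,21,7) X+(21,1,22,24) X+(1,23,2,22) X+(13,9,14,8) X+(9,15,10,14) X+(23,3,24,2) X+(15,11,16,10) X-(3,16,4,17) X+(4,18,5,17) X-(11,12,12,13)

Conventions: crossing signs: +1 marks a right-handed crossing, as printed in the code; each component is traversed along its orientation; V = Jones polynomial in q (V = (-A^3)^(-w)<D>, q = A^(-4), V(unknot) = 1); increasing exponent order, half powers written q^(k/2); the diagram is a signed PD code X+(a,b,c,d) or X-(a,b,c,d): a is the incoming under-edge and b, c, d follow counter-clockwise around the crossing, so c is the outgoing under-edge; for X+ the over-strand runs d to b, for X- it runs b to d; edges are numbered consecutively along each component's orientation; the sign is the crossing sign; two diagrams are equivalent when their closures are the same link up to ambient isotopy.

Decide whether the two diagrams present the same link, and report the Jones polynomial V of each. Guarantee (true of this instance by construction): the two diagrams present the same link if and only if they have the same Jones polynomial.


equivalent: no
V(D1) = q^-4 - 3q^-3 + 5q^-2 - 6q^-1 + 7 - 6q + 5q^2 - 3q^3 + q^4  (w +2, c 14, <D> = A^-10 - 3A^-6 + 5A^-2 - 6A^2 + 7A^6 - 6A^10 + 5A^14 - 3A^18 + A^22)
V(D2) = q^2 + 2q^4 - 2q^5 + q^6 - 2q^7 + q^8  [12 crossings, <D> = A^-20 - 2A^-16 + A^-12 - 2A^-8 + 2A^-4 + A^4, w = +4]
key observation: 2 values of V(q) split the 2 diagrams


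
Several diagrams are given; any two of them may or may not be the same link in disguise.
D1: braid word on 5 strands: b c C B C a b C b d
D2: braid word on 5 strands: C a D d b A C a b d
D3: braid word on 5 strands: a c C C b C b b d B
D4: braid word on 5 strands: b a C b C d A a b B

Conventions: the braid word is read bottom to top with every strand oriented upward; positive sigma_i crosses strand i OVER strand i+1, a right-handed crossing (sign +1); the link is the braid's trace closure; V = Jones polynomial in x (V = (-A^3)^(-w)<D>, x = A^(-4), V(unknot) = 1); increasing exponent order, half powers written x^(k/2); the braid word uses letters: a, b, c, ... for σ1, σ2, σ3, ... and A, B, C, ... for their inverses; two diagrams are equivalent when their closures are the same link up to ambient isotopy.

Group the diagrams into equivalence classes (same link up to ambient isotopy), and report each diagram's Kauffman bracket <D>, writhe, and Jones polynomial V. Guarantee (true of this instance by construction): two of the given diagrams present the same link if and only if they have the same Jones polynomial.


classes: {D1, D2, D3, D4}
V(D1) = x^-2 - x^-1 + 1 - x + x^2  [10 crossings, <D> = A^-2 - A^2 + A^6 - A^10 + A^14, w = +2]
V(D2) = x^-2 - x^-1 + 1 - x + x^2  [10 crossings, <D> = A^-2 - A^2 + A^6 - A^10 + A^14, w = +2]
V(D3) = x^-2 - x^-1 + 1 - x + x^2  (w +2, c 10, <D> = A^-2 - A^2 + A^6 - A^10 + A^14)
V(D4) = x^-2 - x^-1 + 1 - x + x^2  [10 crossings, <D> = A^-2 - A^2 + A^6 - A^10 + A^14, w = +2]
note: one V(x) for all 4 diagrams — one class (guaranteed)


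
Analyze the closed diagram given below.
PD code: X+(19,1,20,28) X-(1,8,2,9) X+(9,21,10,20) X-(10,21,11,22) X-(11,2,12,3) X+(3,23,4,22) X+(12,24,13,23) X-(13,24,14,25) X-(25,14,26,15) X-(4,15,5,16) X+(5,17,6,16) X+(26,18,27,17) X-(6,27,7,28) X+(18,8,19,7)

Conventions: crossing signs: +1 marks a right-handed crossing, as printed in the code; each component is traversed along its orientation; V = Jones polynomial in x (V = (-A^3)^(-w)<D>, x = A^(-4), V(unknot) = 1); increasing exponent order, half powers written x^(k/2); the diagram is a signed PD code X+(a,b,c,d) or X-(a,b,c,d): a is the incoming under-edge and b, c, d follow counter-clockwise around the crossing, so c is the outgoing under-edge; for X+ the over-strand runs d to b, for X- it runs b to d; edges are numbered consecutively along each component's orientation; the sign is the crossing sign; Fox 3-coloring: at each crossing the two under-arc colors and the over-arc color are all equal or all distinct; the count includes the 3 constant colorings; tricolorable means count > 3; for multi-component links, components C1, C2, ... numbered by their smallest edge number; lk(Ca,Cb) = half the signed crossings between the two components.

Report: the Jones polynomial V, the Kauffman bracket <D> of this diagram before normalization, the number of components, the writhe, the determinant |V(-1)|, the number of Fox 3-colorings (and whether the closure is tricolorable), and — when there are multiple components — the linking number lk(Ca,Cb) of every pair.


V(x) = 1
bracket: 1, w = 0
1 component, writhe 0, over 14 crossings
det 1, colorings 3 of 3^14 — not tricolorable
observation: w = 0 (over 14 crossings) is diagram-only; (-A^3)^(0) removes it from V


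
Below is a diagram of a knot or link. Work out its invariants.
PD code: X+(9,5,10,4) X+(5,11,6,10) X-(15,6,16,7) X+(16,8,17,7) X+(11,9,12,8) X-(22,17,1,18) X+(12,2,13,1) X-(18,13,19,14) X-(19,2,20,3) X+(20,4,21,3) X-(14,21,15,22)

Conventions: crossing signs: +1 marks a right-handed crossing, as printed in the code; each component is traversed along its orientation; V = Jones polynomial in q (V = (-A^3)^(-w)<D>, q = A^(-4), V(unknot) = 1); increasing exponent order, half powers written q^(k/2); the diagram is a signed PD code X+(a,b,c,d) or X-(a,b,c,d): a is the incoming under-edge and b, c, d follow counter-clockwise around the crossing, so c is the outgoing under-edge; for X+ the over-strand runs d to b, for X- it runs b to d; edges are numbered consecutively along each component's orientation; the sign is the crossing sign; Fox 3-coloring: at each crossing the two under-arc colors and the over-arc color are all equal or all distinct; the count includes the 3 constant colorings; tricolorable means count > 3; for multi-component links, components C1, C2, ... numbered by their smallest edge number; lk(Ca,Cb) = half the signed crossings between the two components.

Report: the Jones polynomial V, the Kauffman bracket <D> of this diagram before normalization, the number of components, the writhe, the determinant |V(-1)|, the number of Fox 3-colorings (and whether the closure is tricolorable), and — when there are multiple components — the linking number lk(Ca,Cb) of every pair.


Jones polynomial: V(q) = -q^-3 + q^-2 - q^-1 + 3 - q + q^2 - q^3
<D> = A^-9 - A^-5 + A^-1 - 3A^3 + A^7 - A^11 + A^15; writhe +1
components 1, writhe +1 (11 crossings)
3-colorings: 27 of 3^11, det 9 — tricolorable
note: V is palindromic (span 6, det 9): q -> 1/q fixes it; necessary, not sufficient, for amphichirality


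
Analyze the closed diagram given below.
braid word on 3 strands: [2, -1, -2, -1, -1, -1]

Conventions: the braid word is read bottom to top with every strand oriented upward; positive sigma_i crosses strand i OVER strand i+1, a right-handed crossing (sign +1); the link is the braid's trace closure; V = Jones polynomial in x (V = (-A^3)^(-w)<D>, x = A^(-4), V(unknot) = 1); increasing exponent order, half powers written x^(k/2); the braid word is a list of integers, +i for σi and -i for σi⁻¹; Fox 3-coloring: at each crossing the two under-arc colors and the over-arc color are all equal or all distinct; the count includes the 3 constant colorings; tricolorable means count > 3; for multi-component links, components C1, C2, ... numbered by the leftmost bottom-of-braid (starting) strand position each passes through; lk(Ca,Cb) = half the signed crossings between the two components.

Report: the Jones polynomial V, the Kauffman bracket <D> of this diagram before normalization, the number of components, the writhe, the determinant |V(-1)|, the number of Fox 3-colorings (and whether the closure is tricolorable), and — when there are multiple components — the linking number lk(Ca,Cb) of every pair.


V(x) = -x^-4 + x^-3 + x^-1
bracket: A^-8 + 1 - A^4, w = -4
1 component, writhe -4, over 6 crossings
det 3, colorings 9 of 3^6 — tricolorable
observation: |V(-1)| = 3: so tricolorable, since 3 divides 3


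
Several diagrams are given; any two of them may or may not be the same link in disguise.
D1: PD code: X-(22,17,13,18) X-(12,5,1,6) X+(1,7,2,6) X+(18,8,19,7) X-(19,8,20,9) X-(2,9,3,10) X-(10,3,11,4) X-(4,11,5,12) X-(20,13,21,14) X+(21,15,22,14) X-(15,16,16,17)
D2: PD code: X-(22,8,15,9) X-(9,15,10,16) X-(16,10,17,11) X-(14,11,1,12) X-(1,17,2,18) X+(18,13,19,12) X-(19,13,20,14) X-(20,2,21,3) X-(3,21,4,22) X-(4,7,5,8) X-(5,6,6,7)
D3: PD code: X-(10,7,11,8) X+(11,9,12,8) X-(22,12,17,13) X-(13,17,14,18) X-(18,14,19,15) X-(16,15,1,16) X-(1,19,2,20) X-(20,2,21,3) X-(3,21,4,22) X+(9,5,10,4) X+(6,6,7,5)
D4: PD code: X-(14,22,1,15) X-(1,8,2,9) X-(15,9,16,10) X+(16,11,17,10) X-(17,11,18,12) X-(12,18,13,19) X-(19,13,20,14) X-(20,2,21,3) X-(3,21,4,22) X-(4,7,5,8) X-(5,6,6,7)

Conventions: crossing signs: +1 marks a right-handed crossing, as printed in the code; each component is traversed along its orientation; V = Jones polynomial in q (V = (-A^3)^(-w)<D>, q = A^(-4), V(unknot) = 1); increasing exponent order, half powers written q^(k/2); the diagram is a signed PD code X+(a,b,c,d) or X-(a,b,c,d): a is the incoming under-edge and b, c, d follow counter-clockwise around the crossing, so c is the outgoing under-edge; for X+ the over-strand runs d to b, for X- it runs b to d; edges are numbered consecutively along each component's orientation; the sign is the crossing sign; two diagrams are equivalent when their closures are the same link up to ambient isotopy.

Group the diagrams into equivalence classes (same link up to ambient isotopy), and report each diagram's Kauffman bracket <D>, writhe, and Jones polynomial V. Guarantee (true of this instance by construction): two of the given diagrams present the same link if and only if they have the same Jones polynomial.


classes: {D1} | {D2, D3, D4}
V(D1) = q^(-9/2) - q^(-5/2) - q^(-3/2) - q^(-1/2)  [11 crossings, <D> = A^-13 + A^-9 + A^-5 - A^3, w = -5]
V(D2) = -q^(-17/2) + q^(-15/2) - q^(-13/2) + q^(-11/2) - q^(-9/2) - q^(-5/2)  [11 crossings, <D> = A^-17 + A^-9 - A^-5 + A^-1 - A^3 + A^7, w = -9]
V(D3) = -q^(-17/2) + q^(-15/2) - q^(-13/2) + q^(-11/2) - q^(-9/2) - q^(-5/2)  [11 crossings, <D> = A^-5 + A^3 - A^7 + A^11 - A^15 + A^19, w = -5]
D4 (bracket A^-17 + A^-9 - A^-5 + A^-1 - A^3 + A^7; 11 crossings at w = -9): V = -q^(-17/2) + q^(-15/2) - q^(-13/2) + q^(-11/2) - q^(-9/2) - q^(-5/2)
insight: comparing 4 Jones polynomials yields 2 groups


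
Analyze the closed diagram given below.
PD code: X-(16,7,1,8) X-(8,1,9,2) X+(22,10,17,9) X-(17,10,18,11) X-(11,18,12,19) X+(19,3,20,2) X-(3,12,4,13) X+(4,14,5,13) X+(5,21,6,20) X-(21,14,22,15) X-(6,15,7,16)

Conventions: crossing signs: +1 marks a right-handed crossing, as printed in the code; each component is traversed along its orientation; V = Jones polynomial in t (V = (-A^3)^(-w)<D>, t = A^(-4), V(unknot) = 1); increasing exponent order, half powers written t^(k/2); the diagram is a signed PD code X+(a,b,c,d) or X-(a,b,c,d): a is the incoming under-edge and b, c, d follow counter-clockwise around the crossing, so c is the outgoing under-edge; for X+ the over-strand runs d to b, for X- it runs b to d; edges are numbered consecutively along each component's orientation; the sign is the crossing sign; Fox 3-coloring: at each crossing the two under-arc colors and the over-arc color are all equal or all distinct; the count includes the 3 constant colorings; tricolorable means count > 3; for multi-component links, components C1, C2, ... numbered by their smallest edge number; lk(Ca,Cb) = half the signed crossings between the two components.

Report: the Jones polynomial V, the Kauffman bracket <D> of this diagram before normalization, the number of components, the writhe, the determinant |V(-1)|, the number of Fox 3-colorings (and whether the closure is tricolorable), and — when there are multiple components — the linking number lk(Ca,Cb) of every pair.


V(t) = t^(-11/2) - t^(-9/2) + t^(-7/2) - 2t^(-5/2) + t^(-3/2) - 2t^(-1/2)
bracket: 2A^-7 - A^-3 + 2A - A^5 + A^9 - A^13, w = -3
2 components, writhe -3, over 11 crossings
lk(C1,C2) = 0
det 8, colorings 3 of 3^11 — not tricolorable
observation: summing lk over 1 pair gives 0


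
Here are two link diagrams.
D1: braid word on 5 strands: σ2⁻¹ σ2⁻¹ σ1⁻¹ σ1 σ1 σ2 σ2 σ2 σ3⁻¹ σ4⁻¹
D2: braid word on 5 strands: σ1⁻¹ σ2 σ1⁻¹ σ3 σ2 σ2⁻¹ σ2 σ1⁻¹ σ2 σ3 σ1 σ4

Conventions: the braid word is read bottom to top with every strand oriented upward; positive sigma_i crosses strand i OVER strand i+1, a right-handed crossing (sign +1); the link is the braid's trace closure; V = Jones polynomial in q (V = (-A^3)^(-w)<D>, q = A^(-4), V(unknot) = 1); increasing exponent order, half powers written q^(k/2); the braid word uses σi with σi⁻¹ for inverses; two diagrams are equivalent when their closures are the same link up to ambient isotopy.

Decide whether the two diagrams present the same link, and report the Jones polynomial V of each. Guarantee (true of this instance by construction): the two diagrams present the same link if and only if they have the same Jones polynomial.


same link: no
V(D1) = 1  [10 crossings, <D> = 1, w = 0]
V(D2) = q^-1 - 1 + 2q - 2q^2 + 2q^3 - 2q^4 + q^5  (w +4, c 12, <D> = A^-8 - 2A^-4 + 2 - 2A^4 + 2A^8 - A^12 + A^16)
note: comparing 2 Jones polynomials yields 2 groups


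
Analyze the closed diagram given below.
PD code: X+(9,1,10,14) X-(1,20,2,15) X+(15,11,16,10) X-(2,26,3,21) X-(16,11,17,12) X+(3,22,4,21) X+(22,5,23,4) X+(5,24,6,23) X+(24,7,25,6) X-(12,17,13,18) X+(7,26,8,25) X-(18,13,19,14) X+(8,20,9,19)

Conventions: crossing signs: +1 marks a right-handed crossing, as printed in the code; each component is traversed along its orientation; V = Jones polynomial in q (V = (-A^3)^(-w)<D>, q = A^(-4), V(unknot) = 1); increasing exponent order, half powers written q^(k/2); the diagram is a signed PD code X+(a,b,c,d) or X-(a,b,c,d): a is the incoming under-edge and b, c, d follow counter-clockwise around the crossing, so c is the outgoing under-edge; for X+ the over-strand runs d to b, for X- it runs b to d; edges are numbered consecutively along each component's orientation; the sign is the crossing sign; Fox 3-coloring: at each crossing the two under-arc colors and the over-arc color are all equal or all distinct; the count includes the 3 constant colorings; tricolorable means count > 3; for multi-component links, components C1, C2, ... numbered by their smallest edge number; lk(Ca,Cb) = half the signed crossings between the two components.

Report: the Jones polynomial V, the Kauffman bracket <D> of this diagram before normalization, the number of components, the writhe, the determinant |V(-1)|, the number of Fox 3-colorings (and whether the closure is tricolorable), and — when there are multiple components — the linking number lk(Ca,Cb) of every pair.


V(q) = q^-1 + 2q - q^2 + 2q^3 - q^4 + q^5
bracket: -A^-11 + A^-7 - 2A^-3 + A - 2A^5 - A^13, w = +3
3 components, writhe +3, over 13 crossings
lk(C1,C2) = -1
linking number lk(C1,C3) = +2
lk(C2,C3): 0
det 8, colorings 3 of 3^13 — not tricolorable
observation: |V(-1)| = 8: so not tricolorable, since 3 does not divide 8


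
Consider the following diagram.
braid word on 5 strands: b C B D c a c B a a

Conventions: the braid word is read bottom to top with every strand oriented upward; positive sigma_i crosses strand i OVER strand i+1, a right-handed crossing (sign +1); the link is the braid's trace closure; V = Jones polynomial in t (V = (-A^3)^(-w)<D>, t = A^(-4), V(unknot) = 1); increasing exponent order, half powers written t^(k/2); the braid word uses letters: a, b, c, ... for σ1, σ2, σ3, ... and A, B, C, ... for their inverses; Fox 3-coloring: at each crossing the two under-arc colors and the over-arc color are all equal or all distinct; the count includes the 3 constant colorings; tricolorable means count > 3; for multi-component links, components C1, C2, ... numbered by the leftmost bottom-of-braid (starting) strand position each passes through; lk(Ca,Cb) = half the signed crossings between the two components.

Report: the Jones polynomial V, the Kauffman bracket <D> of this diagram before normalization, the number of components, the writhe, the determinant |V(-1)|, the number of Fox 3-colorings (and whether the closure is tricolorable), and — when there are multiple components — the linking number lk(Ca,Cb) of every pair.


Jones polynomial: V(t) = t - t^2 + 2t^3 - t^4 + t^5 - t^6
<D> = -A^-18 + A^-14 - A^-10 + 2A^-6 - A^-2 + A^2; writhe +2
components 1, writhe +2 (10 crossings)
3-colorings: 3 of 3^10, det 7 — not tricolorable
note: w = +2 (over 10 crossings) is diagram-only; (-A^3)^(-2) removes it from V


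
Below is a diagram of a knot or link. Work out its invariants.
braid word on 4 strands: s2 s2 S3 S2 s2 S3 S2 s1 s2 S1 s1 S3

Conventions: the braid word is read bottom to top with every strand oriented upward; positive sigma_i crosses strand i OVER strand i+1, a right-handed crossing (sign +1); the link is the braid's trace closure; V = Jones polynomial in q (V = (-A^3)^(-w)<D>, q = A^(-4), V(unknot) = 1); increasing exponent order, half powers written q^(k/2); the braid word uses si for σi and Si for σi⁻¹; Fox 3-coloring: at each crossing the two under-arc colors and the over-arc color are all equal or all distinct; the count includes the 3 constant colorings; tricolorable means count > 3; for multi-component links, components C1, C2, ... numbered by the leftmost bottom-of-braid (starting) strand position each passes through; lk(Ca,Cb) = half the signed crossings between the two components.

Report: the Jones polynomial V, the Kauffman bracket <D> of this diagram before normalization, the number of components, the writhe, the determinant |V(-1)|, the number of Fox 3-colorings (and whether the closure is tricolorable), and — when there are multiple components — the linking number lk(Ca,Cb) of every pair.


V = q^(-7/2) - q^(-5/2) + q^(-3/2) - 2q^(-1/2) - q^(3/2)
<D> = -A^-6 - 2A^2 + A^6 - A^10 + A^14 (w = 0)
2 components over 12 crossings, w = 0
lk(C1,C2): +1
9 Fox colorings among 3^12, |V(-1)| = 6: tricolorable
why: det 6 = |V(-1)|; divisible by 3, so tricolorable


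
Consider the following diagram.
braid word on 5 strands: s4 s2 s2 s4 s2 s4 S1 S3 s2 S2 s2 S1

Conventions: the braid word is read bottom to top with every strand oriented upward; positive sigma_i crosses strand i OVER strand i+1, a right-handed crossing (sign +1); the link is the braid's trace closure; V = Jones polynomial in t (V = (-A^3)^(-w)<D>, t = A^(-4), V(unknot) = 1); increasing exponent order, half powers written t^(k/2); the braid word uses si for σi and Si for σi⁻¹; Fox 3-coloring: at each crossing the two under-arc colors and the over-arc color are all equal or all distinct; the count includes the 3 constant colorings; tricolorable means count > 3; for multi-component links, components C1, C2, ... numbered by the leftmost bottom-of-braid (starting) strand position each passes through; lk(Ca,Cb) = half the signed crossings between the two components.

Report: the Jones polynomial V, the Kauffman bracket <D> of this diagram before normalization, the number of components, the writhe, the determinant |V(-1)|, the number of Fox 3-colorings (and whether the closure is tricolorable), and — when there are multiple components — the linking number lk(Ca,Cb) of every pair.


Jones polynomial: V(t) = 1 - t + 3t^2 - 4t^3 + 5t^4 - 6t^5 + 5t^6 - 4t^7 + 3t^8 - t^9
<D> = -A^-24 + 3A^-20 - 4A^-16 + 5A^-12 - 6A^-8 + 5A^-4 - 4 + 3A^4 - A^8 + A^12; writhe +4
components 1, writhe +4 (12 crossings)
3-colorings: 9 of 3^12, det 33 — tricolorable
note: w = +4 (over 12 crossings) is diagram-only; (-A^3)^(-4) removes it from V


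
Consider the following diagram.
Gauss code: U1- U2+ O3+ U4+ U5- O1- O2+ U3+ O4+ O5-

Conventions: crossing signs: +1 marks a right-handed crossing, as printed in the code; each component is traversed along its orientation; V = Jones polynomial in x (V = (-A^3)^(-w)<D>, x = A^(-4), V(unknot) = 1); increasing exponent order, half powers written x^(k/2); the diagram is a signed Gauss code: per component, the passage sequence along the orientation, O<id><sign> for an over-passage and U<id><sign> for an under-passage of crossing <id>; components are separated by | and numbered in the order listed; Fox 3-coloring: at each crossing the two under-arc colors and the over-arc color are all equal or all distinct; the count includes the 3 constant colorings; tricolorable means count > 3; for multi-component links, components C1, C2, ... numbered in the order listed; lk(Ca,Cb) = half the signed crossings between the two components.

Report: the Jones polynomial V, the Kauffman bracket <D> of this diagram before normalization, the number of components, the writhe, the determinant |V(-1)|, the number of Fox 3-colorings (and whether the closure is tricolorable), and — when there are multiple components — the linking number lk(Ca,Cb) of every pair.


V(x) = 1
bracket: -A^3, w = +1
1 component, writhe +1, over 5 crossings
det 1, colorings 3 of 3^5 — not tricolorable
observation: w = +1 (over 5 crossings) is diagram-only; (-A^3)^(-1) removes it from V


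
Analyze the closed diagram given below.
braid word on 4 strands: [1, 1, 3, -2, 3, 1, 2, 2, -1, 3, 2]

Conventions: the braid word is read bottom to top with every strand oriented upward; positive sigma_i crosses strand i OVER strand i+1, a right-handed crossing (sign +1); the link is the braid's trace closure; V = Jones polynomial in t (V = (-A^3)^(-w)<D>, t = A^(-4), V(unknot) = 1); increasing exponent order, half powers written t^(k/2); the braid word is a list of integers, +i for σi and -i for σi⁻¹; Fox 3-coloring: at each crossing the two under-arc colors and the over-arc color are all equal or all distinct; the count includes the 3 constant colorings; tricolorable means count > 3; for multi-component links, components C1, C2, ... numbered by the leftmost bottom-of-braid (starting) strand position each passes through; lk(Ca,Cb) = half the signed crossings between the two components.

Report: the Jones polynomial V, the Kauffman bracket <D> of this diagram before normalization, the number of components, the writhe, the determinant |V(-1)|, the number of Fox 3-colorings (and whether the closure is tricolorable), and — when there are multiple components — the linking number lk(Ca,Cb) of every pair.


Jones polynomial: V(t) = 2t^2 - 4t^3 + 8t^4 - 8t^5 + 10t^6 - 8t^7 + 7t^8 - 4t^9 + t^10
<D> = -A^-19 + 4A^-15 - 7A^-11 + 8A^-7 - 10A^-3 + 8A - 8A^5 + 4A^9 - 2A^13; writhe +7
components 3, writhe +7 (11 crossings)
linking number lk(C1,C2) = +1
lk(C1,C3): +1
lk(C2,C3) = +1
3-colorings: 3 of 3^11, det 52 — not tricolorable
note: summing lk over 3 pairs gives +3


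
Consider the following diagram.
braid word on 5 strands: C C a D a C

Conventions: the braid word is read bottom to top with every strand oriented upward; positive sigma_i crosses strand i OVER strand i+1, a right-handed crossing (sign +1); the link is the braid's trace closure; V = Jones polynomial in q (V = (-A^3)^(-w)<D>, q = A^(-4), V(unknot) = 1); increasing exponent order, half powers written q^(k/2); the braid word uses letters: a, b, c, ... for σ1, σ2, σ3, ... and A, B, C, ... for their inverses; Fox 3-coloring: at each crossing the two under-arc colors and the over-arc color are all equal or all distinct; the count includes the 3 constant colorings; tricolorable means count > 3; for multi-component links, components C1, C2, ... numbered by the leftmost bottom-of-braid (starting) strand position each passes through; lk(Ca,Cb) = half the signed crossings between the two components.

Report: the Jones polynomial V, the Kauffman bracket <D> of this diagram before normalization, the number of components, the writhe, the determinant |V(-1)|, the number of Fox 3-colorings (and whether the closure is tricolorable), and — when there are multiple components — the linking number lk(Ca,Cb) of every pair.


Jones polynomial: V(q) = -q^-4 + q^-1 + 2 + q + q^2
<D> = A^-14 + A^-10 + 2A^-6 + A^-2 - A^10; writhe -2
components 3, writhe -2 (6 crossings)
linking number lk(C1,C2) = +1
lk(C1,C3): 0
lk(C2,C3) = 0
3-colorings: 27 of 3^6, det 0 — tricolorable
note: the 3 component pairs carry total linking +1


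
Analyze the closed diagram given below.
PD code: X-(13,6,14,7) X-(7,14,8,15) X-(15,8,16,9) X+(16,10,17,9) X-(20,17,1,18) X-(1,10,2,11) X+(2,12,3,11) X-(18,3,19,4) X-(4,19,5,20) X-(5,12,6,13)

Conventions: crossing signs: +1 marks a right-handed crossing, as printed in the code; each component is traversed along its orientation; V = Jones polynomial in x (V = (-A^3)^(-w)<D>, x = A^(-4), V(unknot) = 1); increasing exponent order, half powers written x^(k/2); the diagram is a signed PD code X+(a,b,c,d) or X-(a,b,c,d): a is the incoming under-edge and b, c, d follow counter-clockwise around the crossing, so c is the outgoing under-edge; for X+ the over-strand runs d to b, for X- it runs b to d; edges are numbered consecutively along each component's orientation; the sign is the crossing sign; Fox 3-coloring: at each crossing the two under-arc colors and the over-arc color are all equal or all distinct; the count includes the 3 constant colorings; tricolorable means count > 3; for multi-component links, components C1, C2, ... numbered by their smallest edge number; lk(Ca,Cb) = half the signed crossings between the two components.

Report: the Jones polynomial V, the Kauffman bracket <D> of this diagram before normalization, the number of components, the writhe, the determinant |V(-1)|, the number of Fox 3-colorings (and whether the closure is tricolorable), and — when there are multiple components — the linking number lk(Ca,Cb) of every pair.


Jones polynomial: V(x) = x^-8 - 2x^-7 + x^-6 - 2x^-5 + 2x^-4 + x^-2
<D> = A^-10 + 2A^-2 - 2A^2 + A^6 - 2A^10 + A^14; writhe -6
components 1, writhe -6 (10 crossings)
3-colorings: 27 of 3^10, det 9 — tricolorable
note: the span of V is 6, forcing >= 6 crossings in any diagram


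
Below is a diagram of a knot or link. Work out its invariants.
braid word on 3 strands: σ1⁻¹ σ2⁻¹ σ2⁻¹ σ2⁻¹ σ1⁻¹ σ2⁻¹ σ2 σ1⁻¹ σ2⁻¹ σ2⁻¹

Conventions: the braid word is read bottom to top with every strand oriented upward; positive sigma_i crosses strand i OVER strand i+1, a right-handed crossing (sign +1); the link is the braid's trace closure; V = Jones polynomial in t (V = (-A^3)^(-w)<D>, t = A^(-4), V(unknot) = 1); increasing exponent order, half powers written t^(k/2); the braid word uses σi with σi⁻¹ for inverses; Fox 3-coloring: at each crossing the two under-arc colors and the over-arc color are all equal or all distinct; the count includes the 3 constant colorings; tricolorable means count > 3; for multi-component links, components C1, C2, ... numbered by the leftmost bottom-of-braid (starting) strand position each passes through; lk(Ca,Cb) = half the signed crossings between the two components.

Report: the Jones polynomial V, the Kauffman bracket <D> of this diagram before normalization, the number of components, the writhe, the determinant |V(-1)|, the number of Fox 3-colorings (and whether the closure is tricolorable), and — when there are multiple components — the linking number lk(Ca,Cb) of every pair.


V = -t^-8 + t^-5 + t^-3
<D> = A^-12 + A^-4 - A^8 (w = -8)
1 component over 10 crossings, w = -8
9 Fox colorings among 3^10, |V(-1)| = 3: tricolorable
why: w = -8 (over 10 crossings) is diagram-only; (-A^3)^(8) removes it from V


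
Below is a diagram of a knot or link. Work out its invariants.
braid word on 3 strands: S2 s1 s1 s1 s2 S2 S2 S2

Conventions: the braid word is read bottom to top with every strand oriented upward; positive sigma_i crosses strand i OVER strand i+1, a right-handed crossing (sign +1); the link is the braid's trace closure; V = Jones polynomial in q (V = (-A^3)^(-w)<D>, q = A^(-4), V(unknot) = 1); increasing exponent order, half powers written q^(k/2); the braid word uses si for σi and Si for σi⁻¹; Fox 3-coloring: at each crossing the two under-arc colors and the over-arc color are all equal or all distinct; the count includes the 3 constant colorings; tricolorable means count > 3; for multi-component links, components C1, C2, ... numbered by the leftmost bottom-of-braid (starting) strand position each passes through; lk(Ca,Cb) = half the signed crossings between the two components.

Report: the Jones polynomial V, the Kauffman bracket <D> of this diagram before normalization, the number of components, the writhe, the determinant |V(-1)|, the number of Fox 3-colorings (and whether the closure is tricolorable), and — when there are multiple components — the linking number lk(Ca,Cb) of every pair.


Jones polynomial: V(q) = -q^-3 + q^-2 - q^-1 + 3 - q + q^2 - q^3
<D> = -A^-12 + A^-8 - A^-4 + 3 - A^4 + A^8 - A^12; writhe 0
components 1, writhe 0 (8 crossings)
3-colorings: 27 of 3^8, det 9 — tricolorable
note: |V(-1)| = 9: so tricolorable, since 3 divides 9


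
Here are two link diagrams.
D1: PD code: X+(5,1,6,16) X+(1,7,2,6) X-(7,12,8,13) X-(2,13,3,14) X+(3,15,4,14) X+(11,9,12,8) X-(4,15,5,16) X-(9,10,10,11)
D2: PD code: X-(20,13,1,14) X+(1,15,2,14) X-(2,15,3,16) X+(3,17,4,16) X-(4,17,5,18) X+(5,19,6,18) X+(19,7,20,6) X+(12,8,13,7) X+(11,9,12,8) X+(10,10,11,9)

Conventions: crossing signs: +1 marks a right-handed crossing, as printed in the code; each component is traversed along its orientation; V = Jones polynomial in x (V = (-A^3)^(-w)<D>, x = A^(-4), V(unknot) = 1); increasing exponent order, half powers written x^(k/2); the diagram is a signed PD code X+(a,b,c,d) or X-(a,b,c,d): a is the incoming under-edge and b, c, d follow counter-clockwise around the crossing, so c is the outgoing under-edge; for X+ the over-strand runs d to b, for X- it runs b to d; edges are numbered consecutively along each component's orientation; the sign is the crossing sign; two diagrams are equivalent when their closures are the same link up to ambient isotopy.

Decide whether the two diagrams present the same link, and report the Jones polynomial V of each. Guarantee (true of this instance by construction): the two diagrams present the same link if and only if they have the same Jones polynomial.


equivalent: yes
V(D1) = 1  (w 0, c 8, <D> = 1)
D2 (bracket A^12; 10 crossings at w = +4): V = 1
why: one V(x) for all 2 diagrams — one class (guaranteed)


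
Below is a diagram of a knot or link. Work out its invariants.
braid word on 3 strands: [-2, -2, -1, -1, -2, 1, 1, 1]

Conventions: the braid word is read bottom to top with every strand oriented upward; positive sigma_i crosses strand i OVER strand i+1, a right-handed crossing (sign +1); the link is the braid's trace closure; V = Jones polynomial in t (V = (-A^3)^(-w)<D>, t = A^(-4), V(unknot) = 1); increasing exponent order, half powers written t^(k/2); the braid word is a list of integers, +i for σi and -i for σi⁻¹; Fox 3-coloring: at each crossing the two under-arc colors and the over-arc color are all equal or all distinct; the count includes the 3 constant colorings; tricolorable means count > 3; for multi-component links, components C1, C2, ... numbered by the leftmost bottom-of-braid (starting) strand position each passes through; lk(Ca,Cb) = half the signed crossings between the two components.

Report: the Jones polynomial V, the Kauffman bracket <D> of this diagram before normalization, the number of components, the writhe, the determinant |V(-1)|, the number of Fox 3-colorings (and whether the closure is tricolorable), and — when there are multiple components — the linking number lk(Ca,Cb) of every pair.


V(t) = -t^-5 + t^-4 - t^-3 + 2t^-2 - t^-1 + 2 - t
bracket: -A^-10 + 2A^-6 - A^-2 + 2A^2 - A^6 + A^10 - A^14, w = -2
1 component, writhe -2, over 8 crossings
det 9, colorings 9 of 3^8 — tricolorable
observation: w = -2 shifts under R1 moves; the (-A^3)^(2) factor cancels that in V


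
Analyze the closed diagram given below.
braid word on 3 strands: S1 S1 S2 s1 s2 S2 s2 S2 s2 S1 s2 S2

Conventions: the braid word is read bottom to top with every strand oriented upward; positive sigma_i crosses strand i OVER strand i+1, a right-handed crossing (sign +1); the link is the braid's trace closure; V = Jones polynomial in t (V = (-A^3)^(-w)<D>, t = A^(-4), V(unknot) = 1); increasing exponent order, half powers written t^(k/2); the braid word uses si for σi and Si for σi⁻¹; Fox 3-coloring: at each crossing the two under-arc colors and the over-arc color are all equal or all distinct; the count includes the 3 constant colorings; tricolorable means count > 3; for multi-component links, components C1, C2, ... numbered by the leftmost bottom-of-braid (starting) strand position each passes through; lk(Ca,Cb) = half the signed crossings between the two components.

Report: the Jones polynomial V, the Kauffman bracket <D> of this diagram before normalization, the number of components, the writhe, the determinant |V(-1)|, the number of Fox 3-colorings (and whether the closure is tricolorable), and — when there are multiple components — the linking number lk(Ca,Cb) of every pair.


Jones polynomial: V(t) = -t^-4 + t^-3 + t^-1
<D> = A^-2 + A^6 - A^10; writhe -2
components 1, writhe -2 (12 crossings)
3-colorings: 9 of 3^12, det 3 — tricolorable
note: free reduction leaves σ1⁻¹ σ1⁻¹ σ2⁻¹ σ1 σ2 σ1⁻¹ of the original 12 letters
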